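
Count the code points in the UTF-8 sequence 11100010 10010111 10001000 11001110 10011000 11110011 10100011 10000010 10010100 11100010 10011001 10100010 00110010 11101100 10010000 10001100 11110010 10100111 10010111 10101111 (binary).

Byte at offset 0: 0xE2 = 11100010 → 3-byte char (#1). Advance 3.
Byte at offset 3: 0xCE = 11001110 → 2-byte char (#2). Advance 2.
Byte at offset 5: 0xF3 = 11110011 → 4-byte char (#3). Advance 4.
Byte at offset 9: 0xE2 = 11100010 → 3-byte char (#4). Advance 3.
Byte at offset 12: 0x32 = 00110010 → 1-byte char (#5). Advance 1.
Byte at offset 13: 0xEC = 11101100 → 3-byte char (#6). Advance 3.
Byte at offset 16: 0xF2 = 11110010 → 4-byte char (#7). Advance 4.
Reached end at offset 20 after 7 code points.

7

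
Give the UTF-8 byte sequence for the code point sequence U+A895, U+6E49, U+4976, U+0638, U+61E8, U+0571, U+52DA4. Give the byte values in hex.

EA A2 95 E6 B9 89 E4 A5 B6 D8 B8 E6 87 A8 D5 B1 F1 92 B6 A4

U+A895: 3-byte form → EA A2 95.
U+6E49: 3-byte form → E6 B9 89.
U+4976: 3-byte form → E4 A5 B6.
U+0638: 2-byte form → D8 B8.
U+61E8: 3-byte form → E6 87 A8.
U+0571: 2-byte form → D5 B1.
U+52DA4: 4-byte form → F1 92 B6 A4.
Concatenated (20 bytes): EA A2 95 E6 B9 89 E4 A5 B6 D8 B8 E6 87 A8 D5 B1 F1 92 B6 A4.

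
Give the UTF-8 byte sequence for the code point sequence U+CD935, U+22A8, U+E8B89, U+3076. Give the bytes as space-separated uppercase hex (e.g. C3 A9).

F3 8D A4 B5 E2 8A A8 F3 A8 AE 89 E3 81 B6

U+CD935: 4-byte form → F3 8D A4 B5.
U+22A8: 3-byte form → E2 8A A8.
U+E8B89: 4-byte form → F3 A8 AE 89.
U+3076: 3-byte form → E3 81 B6.
Concatenated (14 bytes): F3 8D A4 B5 E2 8A A8 F3 A8 AE 89 E3 81 B6.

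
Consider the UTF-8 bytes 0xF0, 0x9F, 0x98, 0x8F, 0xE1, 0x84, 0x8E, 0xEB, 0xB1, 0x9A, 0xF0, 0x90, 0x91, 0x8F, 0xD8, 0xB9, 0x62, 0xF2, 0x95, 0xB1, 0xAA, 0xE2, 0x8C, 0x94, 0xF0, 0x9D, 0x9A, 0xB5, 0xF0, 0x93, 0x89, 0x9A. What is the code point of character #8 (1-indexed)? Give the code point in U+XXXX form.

U+2314

Offset 0: leading byte 0xF0 = 11110000 → 4-byte char #1 = F0 9F 98 8F.
Offset 4: leading byte 0xE1 = 11100001 → 3-byte char #2 = E1 84 8E.
Offset 7: leading byte 0xEB = 11101011 → 3-byte char #3 = EB B1 9A.
Offset 10: leading byte 0xF0 = 11110000 → 4-byte char #4 = F0 90 91 8F.
Offset 14: leading byte 0xD8 = 11011000 → 2-byte char #5 = D8 B9.
Offset 16: leading byte 0x62 = 01100010 → 1-byte char #6 = 62.
Offset 17: leading byte 0xF2 = 11110010 → 4-byte char #7 = F2 95 B1 AA.
Offset 21: leading byte 0xE2 = 11100010 → 3-byte char #8 = E2 8C 94.
Leading byte 0xE2 = 11100010 matches 1110xxxx → 3-byte sequence.
Byte 1: 0xE2 = 11100010, payload 0010 (4 bits).
Byte 2: 0x8C = 10001100 (10xxxxxx ✓), payload 001100.
Byte 3: 0x94 = 10010100 (10xxxxxx ✓), payload 010100.
Concatenate: 0010001100010100 = 0x2314 (16 bits → U+2314).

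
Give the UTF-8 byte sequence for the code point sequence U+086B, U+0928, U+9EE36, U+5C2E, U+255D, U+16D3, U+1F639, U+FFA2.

E0 A1 AB E0 A4 A8 F2 9E B8 B6 E5 B0 AE E2 95 9D E1 9B 93 F0 9F 98 B9 EF BE A2

U+086B: 3-byte form → E0 A1 AB.
U+0928: 3-byte form → E0 A4 A8.
U+9EE36: 4-byte form → F2 9E B8 B6.
U+5C2E: 3-byte form → E5 B0 AE.
U+255D: 3-byte form → E2 95 9D.
U+16D3: 3-byte form → E1 9B 93.
U+1F639: 4-byte form → F0 9F 98 B9.
U+FFA2: 3-byte form → EF BE A2.
Concatenated (26 bytes): E0 A1 AB E0 A4 A8 F2 9E B8 B6 E5 B0 AE E2 95 9D E1 9B 93 F0 9F 98 B9 EF BE A2.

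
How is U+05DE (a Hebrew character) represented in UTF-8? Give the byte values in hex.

U+05DE = 0x5DE = 1502 decimal. In range U+0080–U+07FF → 2-byte form: 110xxxxx 10xxxxxx.
Binary (11 bits): 10111011110.
Split 5+6: 10111 | 011110.
Byte 1: 11010111 = 0xD7.
Byte 2: 10011110 = 0x9E.

D7 9E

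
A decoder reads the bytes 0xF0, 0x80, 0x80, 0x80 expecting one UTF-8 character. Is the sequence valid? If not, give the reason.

invalid (overlong encoding)

Leading byte 0xF0 = 11110000 → 4-byte form.
Continuation bytes all match 10xxxxxx. Payload decodes to 0x0.
But 0x0 < 0x10000, the minimum for a 4-byte sequence — this is an overlong encoding.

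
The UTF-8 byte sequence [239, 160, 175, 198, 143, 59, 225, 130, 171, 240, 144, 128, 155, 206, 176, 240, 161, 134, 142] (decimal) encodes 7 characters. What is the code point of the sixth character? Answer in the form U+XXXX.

Offset 0: leading byte 0xEF = 11101111 → 3-byte char #1 = EF A0 AF.
Offset 3: leading byte 0xC6 = 11000110 → 2-byte char #2 = C6 8F.
Offset 5: leading byte 0x3B = 00111011 → 1-byte char #3 = 3B.
Offset 6: leading byte 0xE1 = 11100001 → 3-byte char #4 = E1 82 AB.
Offset 9: leading byte 0xF0 = 11110000 → 4-byte char #5 = F0 90 80 9B.
Offset 13: leading byte 0xCE = 11001110 → 2-byte char #6 = CE B0.
Leading byte 0xCE = 11001110 matches 110xxxxx → 2-byte sequence.
Byte 1: 0xCE = 11001110, payload 01110 (5 bits).
Byte 2: 0xB0 = 10110000 (10xxxxxx ✓), payload 110000.
Concatenate: 01110110000 = 0x3B0 (11 bits → U+03B0).

U+03B0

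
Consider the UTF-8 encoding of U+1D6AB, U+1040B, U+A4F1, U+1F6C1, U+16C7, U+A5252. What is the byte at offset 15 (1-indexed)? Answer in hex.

1-indexed offset 15 is 0-indexed offset 14.
U+1D6AB → 4-byte form F0 9D 9A AB at offsets 0–3.
U+1040B → 4-byte form F0 90 90 8B at offsets 4–7.
U+A4F1 → 3-byte form EA 93 B1 at offsets 8–10.
U+1F6C1 → 4-byte form F0 9F 9B 81 at offsets 11–14.
Offset 14 falls in char 4's range; it's byte 4 of F0 9F 9B 81 = 0x81.

0x81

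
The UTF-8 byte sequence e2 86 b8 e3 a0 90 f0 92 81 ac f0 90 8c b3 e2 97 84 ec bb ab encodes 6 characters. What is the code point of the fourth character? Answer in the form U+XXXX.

Offset 0: leading byte 0xE2 = 11100010 → 3-byte char #1 = E2 86 B8.
Offset 3: leading byte 0xE3 = 11100011 → 3-byte char #2 = E3 A0 90.
Offset 6: leading byte 0xF0 = 11110000 → 4-byte char #3 = F0 92 81 AC.
Offset 10: leading byte 0xF0 = 11110000 → 4-byte char #4 = F0 90 8C B3.
Leading byte 0xF0 = 11110000 matches 11110xxx → 4-byte sequence.
Byte 1: 0xF0 = 11110000, payload 000 (3 bits).
Byte 2: 0x90 = 10010000 (10xxxxxx ✓), payload 010000.
Byte 3: 0x8C = 10001100 (10xxxxxx ✓), payload 001100.
Byte 4: 0xB3 = 10110011 (10xxxxxx ✓), payload 110011.
Concatenate: 000010000001100110011 = 0x10333 (21 bits → U+10333).

U+10333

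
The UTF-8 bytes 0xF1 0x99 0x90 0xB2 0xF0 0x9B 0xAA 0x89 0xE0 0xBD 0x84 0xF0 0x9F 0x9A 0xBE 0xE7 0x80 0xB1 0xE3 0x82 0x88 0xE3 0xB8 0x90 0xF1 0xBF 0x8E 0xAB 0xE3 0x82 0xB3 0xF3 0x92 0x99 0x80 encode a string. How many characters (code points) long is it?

Byte at offset 0: 0xF1 = 11110001 → 4-byte char (#1). Advance 4.
Byte at offset 4: 0xF0 = 11110000 → 4-byte char (#2). Advance 4.
Byte at offset 8: 0xE0 = 11100000 → 3-byte char (#3). Advance 3.
Byte at offset 11: 0xF0 = 11110000 → 4-byte char (#4). Advance 4.
Byte at offset 15: 0xE7 = 11100111 → 3-byte char (#5). Advance 3.
Byte at offset 18: 0xE3 = 11100011 → 3-byte char (#6). Advance 3.
Byte at offset 21: 0xE3 = 11100011 → 3-byte char (#7). Advance 3.
Byte at offset 24: 0xF1 = 11110001 → 4-byte char (#8). Advance 4.
Byte at offset 28: 0xE3 = 11100011 → 3-byte char (#9). Advance 3.
Byte at offset 31: 0xF3 = 11110011 → 4-byte char (#10). Advance 4.
Reached end at offset 35 after 10 code points.

10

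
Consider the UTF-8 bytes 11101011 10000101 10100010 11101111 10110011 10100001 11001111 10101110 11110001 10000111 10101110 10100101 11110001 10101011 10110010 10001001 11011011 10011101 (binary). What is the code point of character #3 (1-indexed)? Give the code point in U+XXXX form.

U+03EE

Offset 0: leading byte 0xEB = 11101011 → 3-byte char #1 = EB 85 A2.
Offset 3: leading byte 0xEF = 11101111 → 3-byte char #2 = EF B3 A1.
Offset 6: leading byte 0xCF = 11001111 → 2-byte char #3 = CF AE.
Leading byte 0xCF = 11001111 matches 110xxxxx → 2-byte sequence.
Byte 1: 0xCF = 11001111, payload 01111 (5 bits).
Byte 2: 0xAE = 10101110 (10xxxxxx ✓), payload 101110.
Concatenate: 01111101110 = 0x3EE (11 bits → U+03EE).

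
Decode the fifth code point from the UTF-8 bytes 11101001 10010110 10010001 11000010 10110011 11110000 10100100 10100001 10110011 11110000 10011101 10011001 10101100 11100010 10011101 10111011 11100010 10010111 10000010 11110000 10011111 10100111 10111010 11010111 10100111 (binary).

Offset 0: leading byte 0xE9 = 11101001 → 3-byte char #1 = E9 96 91.
Offset 3: leading byte 0xC2 = 11000010 → 2-byte char #2 = C2 B3.
Offset 5: leading byte 0xF0 = 11110000 → 4-byte char #3 = F0 A4 A1 B3.
Offset 9: leading byte 0xF0 = 11110000 → 4-byte char #4 = F0 9D 99 AC.
Offset 13: leading byte 0xE2 = 11100010 → 3-byte char #5 = E2 9D BB.
Leading byte 0xE2 = 11100010 matches 1110xxxx → 3-byte sequence.
Byte 1: 0xE2 = 11100010, payload 0010 (4 bits).
Byte 2: 0x9D = 10011101 (10xxxxxx ✓), payload 011101.
Byte 3: 0xBB = 10111011 (10xxxxxx ✓), payload 111011.
Concatenate: 0010011101111011 = 0x277B (16 bits → U+277B).

U+277B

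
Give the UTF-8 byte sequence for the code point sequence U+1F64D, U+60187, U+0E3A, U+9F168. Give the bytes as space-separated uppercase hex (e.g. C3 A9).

U+1F64D: 4-byte form → F0 9F 99 8D.
U+60187: 4-byte form → F1 A0 86 87.
U+0E3A: 3-byte form → E0 B8 BA.
U+9F168: 4-byte form → F2 9F 85 A8.
Concatenated (15 bytes): F0 9F 99 8D F1 A0 86 87 E0 B8 BA F2 9F 85 A8.

F0 9F 99 8D F1 A0 86 87 E0 B8 BA F2 9F 85 A8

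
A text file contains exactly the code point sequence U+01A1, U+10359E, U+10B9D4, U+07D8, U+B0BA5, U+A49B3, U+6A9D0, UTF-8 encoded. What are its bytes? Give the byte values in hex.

C6 A1 F4 83 96 9E F4 8B A7 94 DF 98 F2 B0 AE A5 F2 A4 A6 B3 F1 AA A7 90

U+01A1: 2-byte form → C6 A1.
U+10359E: 4-byte form → F4 83 96 9E.
U+10B9D4: 4-byte form → F4 8B A7 94.
U+07D8: 2-byte form → DF 98.
U+B0BA5: 4-byte form → F2 B0 AE A5.
U+A49B3: 4-byte form → F2 A4 A6 B3.
U+6A9D0: 4-byte form → F1 AA A7 90.
Concatenated (24 bytes): C6 A1 F4 83 96 9E F4 8B A7 94 DF 98 F2 B0 AE A5 F2 A4 A6 B3 F1 AA A7 90.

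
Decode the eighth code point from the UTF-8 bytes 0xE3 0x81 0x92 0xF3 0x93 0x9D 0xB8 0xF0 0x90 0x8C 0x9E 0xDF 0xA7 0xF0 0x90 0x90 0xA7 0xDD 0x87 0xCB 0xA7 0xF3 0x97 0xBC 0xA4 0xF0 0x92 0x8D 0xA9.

Offset 0: leading byte 0xE3 = 11100011 → 3-byte char #1 = E3 81 92.
Offset 3: leading byte 0xF3 = 11110011 → 4-byte char #2 = F3 93 9D B8.
Offset 7: leading byte 0xF0 = 11110000 → 4-byte char #3 = F0 90 8C 9E.
Offset 11: leading byte 0xDF = 11011111 → 2-byte char #4 = DF A7.
Offset 13: leading byte 0xF0 = 11110000 → 4-byte char #5 = F0 90 90 A7.
Offset 17: leading byte 0xDD = 11011101 → 2-byte char #6 = DD 87.
Offset 19: leading byte 0xCB = 11001011 → 2-byte char #7 = CB A7.
Offset 21: leading byte 0xF3 = 11110011 → 4-byte char #8 = F3 97 BC A4.
Leading byte 0xF3 = 11110011 matches 11110xxx → 4-byte sequence.
Byte 1: 0xF3 = 11110011, payload 011 (3 bits).
Byte 2: 0x97 = 10010111 (10xxxxxx ✓), payload 010111.
Byte 3: 0xBC = 10111100 (10xxxxxx ✓), payload 111100.
Byte 4: 0xA4 = 10100100 (10xxxxxx ✓), payload 100100.
Concatenate: 011010111111100100100 = 0xD7F24 (21 bits → U+D7F24).

U+D7F24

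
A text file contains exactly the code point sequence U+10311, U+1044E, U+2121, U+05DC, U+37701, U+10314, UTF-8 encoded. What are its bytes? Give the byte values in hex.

U+10311: 4-byte form → F0 90 8C 91.
U+1044E: 4-byte form → F0 90 91 8E.
U+2121: 3-byte form → E2 84 A1.
U+05DC: 2-byte form → D7 9C.
U+37701: 4-byte form → F0 B7 9C 81.
U+10314: 4-byte form → F0 90 8C 94.
Concatenated (21 bytes): F0 90 8C 91 F0 90 91 8E E2 84 A1 D7 9C F0 B7 9C 81 F0 90 8C 94.

F0 90 8C 91 F0 90 91 8E E2 84 A1 D7 9C F0 B7 9C 81 F0 90 8C 94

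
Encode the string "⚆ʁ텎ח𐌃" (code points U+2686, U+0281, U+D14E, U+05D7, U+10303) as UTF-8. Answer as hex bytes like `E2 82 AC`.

U+2686: 3-byte form → E2 9A 86.
U+0281: 2-byte form → CA 81.
U+D14E: 3-byte form → ED 85 8E.
U+05D7: 2-byte form → D7 97.
U+10303: 4-byte form → F0 90 8C 83.
Concatenated (14 bytes): E2 9A 86 CA 81 ED 85 8E D7 97 F0 90 8C 83.

E2 9A 86 CA 81 ED 85 8E D7 97 F0 90 8C 83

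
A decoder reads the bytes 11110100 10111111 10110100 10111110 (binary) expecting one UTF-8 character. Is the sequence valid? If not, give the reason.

invalid (encodes a value above U+10FFFF)

Leading byte 0xF4 = 11110100 → 4-byte form.
Payload = 0x13FD3E, which exceeds U+10FFFF, the maximum Unicode code point. (Leading bytes F5–FF, or F4 followed by ≥ 0x90, are invalid.)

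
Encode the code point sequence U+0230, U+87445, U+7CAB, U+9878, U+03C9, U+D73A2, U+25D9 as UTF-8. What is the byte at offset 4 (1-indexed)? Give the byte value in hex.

1-indexed offset 4 is 0-indexed offset 3.
U+0230 → 2-byte form C8 B0 at offsets 0–1.
U+87445 → 4-byte form F2 87 91 85 at offsets 2–5.
Offset 3 falls in char 2's range; it's byte 2 of F2 87 91 85 = 0x87.

0x87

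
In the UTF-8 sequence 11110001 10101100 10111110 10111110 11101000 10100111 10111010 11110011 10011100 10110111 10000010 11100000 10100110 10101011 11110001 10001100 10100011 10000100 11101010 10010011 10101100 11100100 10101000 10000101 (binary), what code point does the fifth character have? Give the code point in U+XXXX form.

U+4C8C4

Offset 0: leading byte 0xF1 = 11110001 → 4-byte char #1 = F1 AC BE BE.
Offset 4: leading byte 0xE8 = 11101000 → 3-byte char #2 = E8 A7 BA.
Offset 7: leading byte 0xF3 = 11110011 → 4-byte char #3 = F3 9C B7 82.
Offset 11: leading byte 0xE0 = 11100000 → 3-byte char #4 = E0 A6 AB.
Offset 14: leading byte 0xF1 = 11110001 → 4-byte char #5 = F1 8C A3 84.
Leading byte 0xF1 = 11110001 matches 11110xxx → 4-byte sequence.
Byte 1: 0xF1 = 11110001, payload 001 (3 bits).
Byte 2: 0x8C = 10001100 (10xxxxxx ✓), payload 001100.
Byte 3: 0xA3 = 10100011 (10xxxxxx ✓), payload 100011.
Byte 4: 0x84 = 10000100 (10xxxxxx ✓), payload 000100.
Concatenate: 001001100100011000100 = 0x4C8C4 (21 bits → U+4C8C4).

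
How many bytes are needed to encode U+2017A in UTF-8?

U+2017A = 0x2017A. UTF-8 uses 1 byte below 0x80, 2 below 0x800, 3 below 0x10000, 4 up to 0x10FFFF. 0x2017A is in U+10000–U+10FFFF → 4 bytes.

4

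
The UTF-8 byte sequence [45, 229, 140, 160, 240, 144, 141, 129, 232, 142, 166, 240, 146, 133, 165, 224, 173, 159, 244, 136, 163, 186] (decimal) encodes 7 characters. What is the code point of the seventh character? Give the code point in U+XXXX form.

Offset 0: leading byte 0x2D = 00101101 → 1-byte char #1 = 2D.
Offset 1: leading byte 0xE5 = 11100101 → 3-byte char #2 = E5 8C A0.
Offset 4: leading byte 0xF0 = 11110000 → 4-byte char #3 = F0 90 8D 81.
Offset 8: leading byte 0xE8 = 11101000 → 3-byte char #4 = E8 8E A6.
Offset 11: leading byte 0xF0 = 11110000 → 4-byte char #5 = F0 92 85 A5.
Offset 15: leading byte 0xE0 = 11100000 → 3-byte char #6 = E0 AD 9F.
Offset 18: leading byte 0xF4 = 11110100 → 4-byte char #7 = F4 88 A3 BA.
Leading byte 0xF4 = 11110100 matches 11110xxx → 4-byte sequence.
Byte 1: 0xF4 = 11110100, payload 100 (3 bits).
Byte 2: 0x88 = 10001000 (10xxxxxx ✓), payload 001000.
Byte 3: 0xA3 = 10100011 (10xxxxxx ✓), payload 100011.
Byte 4: 0xBA = 10111010 (10xxxxxx ✓), payload 111010.
Concatenate: 100001000100011111010 = 0x1088FA (21 bits → U+1088FA).

U+1088FA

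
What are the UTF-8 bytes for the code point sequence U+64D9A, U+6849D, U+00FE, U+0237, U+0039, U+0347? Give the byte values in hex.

U+64D9A: 4-byte form → F1 A4 B6 9A.
U+6849D: 4-byte form → F1 A8 92 9D.
U+00FE: 2-byte form → C3 BE.
U+0237: 2-byte form → C8 B7.
U+0039: 1-byte form → 39.
U+0347: 2-byte form → CD 87.
Concatenated (15 bytes): F1 A4 B6 9A F1 A8 92 9D C3 BE C8 B7 39 CD 87.

F1 A4 B6 9A F1 A8 92 9D C3 BE C8 B7 39 CD 87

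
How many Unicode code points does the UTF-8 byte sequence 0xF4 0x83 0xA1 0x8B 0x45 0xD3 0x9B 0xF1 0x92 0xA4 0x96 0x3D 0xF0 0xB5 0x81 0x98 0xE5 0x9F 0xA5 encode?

Byte at offset 0: 0xF4 = 11110100 → 4-byte char (#1). Advance 4.
Byte at offset 4: 0x45 = 01000101 → 1-byte char (#2). Advance 1.
Byte at offset 5: 0xD3 = 11010011 → 2-byte char (#3). Advance 2.
Byte at offset 7: 0xF1 = 11110001 → 4-byte char (#4). Advance 4.
Byte at offset 11: 0x3D = 00111101 → 1-byte char (#5). Advance 1.
Byte at offset 12: 0xF0 = 11110000 → 4-byte char (#6). Advance 4.
Byte at offset 16: 0xE5 = 11100101 → 3-byte char (#7). Advance 3.
Reached end at offset 19 after 7 code points.

7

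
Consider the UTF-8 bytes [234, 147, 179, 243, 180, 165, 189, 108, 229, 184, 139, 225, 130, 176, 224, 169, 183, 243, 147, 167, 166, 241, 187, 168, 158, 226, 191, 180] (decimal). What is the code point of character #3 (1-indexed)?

Offset 0: leading byte 0xEA = 11101010 → 3-byte char #1 = EA 93 B3.
Offset 3: leading byte 0xF3 = 11110011 → 4-byte char #2 = F3 B4 A5 BD.
Offset 7: leading byte 0x6C = 01101100 → 1-byte char #3 = 6C.
Leading byte 0x6C = 01101100 matches 0xxxxxxx → 1-byte sequence.
Byte 1: 0x6C = 01101100, payload 1101100 (7 bits).
Concatenate: 1101100 = 0x6C (7 bits → U+006C).

U+006C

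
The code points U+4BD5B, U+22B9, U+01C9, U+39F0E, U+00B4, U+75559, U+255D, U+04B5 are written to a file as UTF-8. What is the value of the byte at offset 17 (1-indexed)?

1-indexed offset 17 is 0-indexed offset 16.
U+4BD5B → 4-byte form F1 8B B5 9B at offsets 0–3.
U+22B9 → 3-byte form E2 8A B9 at offsets 4–6.
U+01C9 → 2-byte form C7 89 at offsets 7–8.
U+39F0E → 4-byte form F0 B9 BC 8E at offsets 9–12.
U+00B4 → 2-byte form C2 B4 at offsets 13–14.
U+75559 → 4-byte form F1 B5 95 99 at offsets 15–18.
Offset 16 falls in char 6's range; it's byte 2 of F1 B5 95 99 = 0xB5.

0xB5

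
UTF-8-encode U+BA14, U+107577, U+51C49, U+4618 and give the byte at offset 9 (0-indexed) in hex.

U+BA14 → 3-byte form EB A8 94 at offsets 0–2.
U+107577 → 4-byte form F4 87 95 B7 at offsets 3–6.
U+51C49 → 4-byte form F1 91 B1 89 at offsets 7–10.
Offset 9 falls in char 3's range; it's byte 3 of F1 91 B1 89 = 0xB1.

0xB1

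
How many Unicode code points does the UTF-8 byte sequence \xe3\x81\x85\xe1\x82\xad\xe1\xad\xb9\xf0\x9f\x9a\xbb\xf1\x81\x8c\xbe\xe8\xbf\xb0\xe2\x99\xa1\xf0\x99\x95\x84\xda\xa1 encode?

Byte at offset 0: 0xE3 = 11100011 → 3-byte char (#1). Advance 3.
Byte at offset 3: 0xE1 = 11100001 → 3-byte char (#2). Advance 3.
Byte at offset 6: 0xE1 = 11100001 → 3-byte char (#3). Advance 3.
Byte at offset 9: 0xF0 = 11110000 → 4-byte char (#4). Advance 4.
Byte at offset 13: 0xF1 = 11110001 → 4-byte char (#5). Advance 4.
Byte at offset 17: 0xE8 = 11101000 → 3-byte char (#6). Advance 3.
Byte at offset 20: 0xE2 = 11100010 → 3-byte char (#7). Advance 3.
Byte at offset 23: 0xF0 = 11110000 → 4-byte char (#8). Advance 4.
Byte at offset 27: 0xDA = 11011010 → 2-byte char (#9). Advance 2.
Reached end at offset 29 after 9 code points.

9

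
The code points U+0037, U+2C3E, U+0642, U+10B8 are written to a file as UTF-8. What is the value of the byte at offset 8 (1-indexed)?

1-indexed offset 8 is 0-indexed offset 7.
U+0037 → 1-byte form 37 at offsets 0–0.
U+2C3E → 3-byte form E2 B0 BE at offsets 1–3.
U+0642 → 2-byte form D9 82 at offsets 4–5.
U+10B8 → 3-byte form E1 82 B8 at offsets 6–8.
Offset 7 falls in char 4's range; it's byte 2 of E1 82 B8 = 0x82.

0x82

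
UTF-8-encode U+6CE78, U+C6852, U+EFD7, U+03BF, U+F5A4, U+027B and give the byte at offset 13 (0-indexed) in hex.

0xEF

U+6CE78 → 4-byte form F1 AC B9 B8 at offsets 0–3.
U+C6852 → 4-byte form F3 86 A1 92 at offsets 4–7.
U+EFD7 → 3-byte form EE BF 97 at offsets 8–10.
U+03BF → 2-byte form CE BF at offsets 11–12.
U+F5A4 → 3-byte form EF 96 A4 at offsets 13–15.
Offset 13 falls in char 5's range; it's byte 1 of EF 96 A4 = 0xEF.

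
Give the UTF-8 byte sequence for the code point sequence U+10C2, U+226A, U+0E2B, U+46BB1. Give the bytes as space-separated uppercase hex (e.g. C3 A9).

U+10C2: 3-byte form → E1 83 82.
U+226A: 3-byte form → E2 89 AA.
U+0E2B: 3-byte form → E0 B8 AB.
U+46BB1: 4-byte form → F1 86 AE B1.
Concatenated (13 bytes): E1 83 82 E2 89 AA E0 B8 AB F1 86 AE B1.

E1 83 82 E2 89 AA E0 B8 AB F1 86 AE B1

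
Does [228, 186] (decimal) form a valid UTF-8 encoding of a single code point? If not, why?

Leading byte 0xE4 = 11100100 → 3-byte form, but only 2 bytes are present.

invalid (sequence truncated)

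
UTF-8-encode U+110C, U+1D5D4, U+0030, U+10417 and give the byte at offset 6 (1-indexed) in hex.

0x97

1-indexed offset 6 is 0-indexed offset 5.
U+110C → 3-byte form E1 84 8C at offsets 0–2.
U+1D5D4 → 4-byte form F0 9D 97 94 at offsets 3–6.
Offset 5 falls in char 2's range; it's byte 3 of F0 9D 97 94 = 0x97.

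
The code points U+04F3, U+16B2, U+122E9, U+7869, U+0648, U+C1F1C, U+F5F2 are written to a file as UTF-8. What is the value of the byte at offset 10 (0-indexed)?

U+04F3 → 2-byte form D3 B3 at offsets 0–1.
U+16B2 → 3-byte form E1 9A B2 at offsets 2–4.
U+122E9 → 4-byte form F0 92 8B A9 at offsets 5–8.
U+7869 → 3-byte form E7 A1 A9 at offsets 9–11.
Offset 10 falls in char 4's range; it's byte 2 of E7 A1 A9 = 0xA1.

0xA1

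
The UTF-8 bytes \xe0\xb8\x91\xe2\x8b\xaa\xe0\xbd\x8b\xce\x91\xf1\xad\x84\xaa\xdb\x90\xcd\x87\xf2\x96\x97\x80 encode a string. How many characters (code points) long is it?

8

Byte at offset 0: 0xE0 = 11100000 → 3-byte char (#1). Advance 3.
Byte at offset 3: 0xE2 = 11100010 → 3-byte char (#2). Advance 3.
Byte at offset 6: 0xE0 = 11100000 → 3-byte char (#3). Advance 3.
Byte at offset 9: 0xCE = 11001110 → 2-byte char (#4). Advance 2.
Byte at offset 11: 0xF1 = 11110001 → 4-byte char (#5). Advance 4.
Byte at offset 15: 0xDB = 11011011 → 2-byte char (#6). Advance 2.
Byte at offset 17: 0xCD = 11001101 → 2-byte char (#7). Advance 2.
Byte at offset 19: 0xF2 = 11110010 → 4-byte char (#8). Advance 4.
Reached end at offset 23 after 8 code points.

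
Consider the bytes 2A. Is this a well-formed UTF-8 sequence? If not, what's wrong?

valid

Leading byte 0x2A = 00101010 → 1-byte form.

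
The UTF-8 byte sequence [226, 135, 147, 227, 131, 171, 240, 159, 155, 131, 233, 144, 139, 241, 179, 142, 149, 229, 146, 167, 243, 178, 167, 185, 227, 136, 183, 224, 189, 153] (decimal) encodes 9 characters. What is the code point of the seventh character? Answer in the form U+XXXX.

Offset 0: leading byte 0xE2 = 11100010 → 3-byte char #1 = E2 87 93.
Offset 3: leading byte 0xE3 = 11100011 → 3-byte char #2 = E3 83 AB.
Offset 6: leading byte 0xF0 = 11110000 → 4-byte char #3 = F0 9F 9B 83.
Offset 10: leading byte 0xE9 = 11101001 → 3-byte char #4 = E9 90 8B.
Offset 13: leading byte 0xF1 = 11110001 → 4-byte char #5 = F1 B3 8E 95.
Offset 17: leading byte 0xE5 = 11100101 → 3-byte char #6 = E5 92 A7.
Offset 20: leading byte 0xF3 = 11110011 → 4-byte char #7 = F3 B2 A7 B9.
Leading byte 0xF3 = 11110011 matches 11110xxx → 4-byte sequence.
Byte 1: 0xF3 = 11110011, payload 011 (3 bits).
Byte 2: 0xB2 = 10110010 (10xxxxxx ✓), payload 110010.
Byte 3: 0xA7 = 10100111 (10xxxxxx ✓), payload 100111.
Byte 4: 0xB9 = 10111001 (10xxxxxx ✓), payload 111001.
Concatenate: 011110010100111111001 = 0xF29F9 (21 bits → U+F29F9).

U+F29F9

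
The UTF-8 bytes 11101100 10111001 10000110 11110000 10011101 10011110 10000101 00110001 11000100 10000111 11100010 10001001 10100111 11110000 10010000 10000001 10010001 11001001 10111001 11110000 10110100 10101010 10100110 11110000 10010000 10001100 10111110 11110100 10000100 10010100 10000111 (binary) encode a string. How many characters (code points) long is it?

Byte at offset 0: 0xEC = 11101100 → 3-byte char (#1). Advance 3.
Byte at offset 3: 0xF0 = 11110000 → 4-byte char (#2). Advance 4.
Byte at offset 7: 0x31 = 00110001 → 1-byte char (#3). Advance 1.
Byte at offset 8: 0xC4 = 11000100 → 2-byte char (#4). Advance 2.
Byte at offset 10: 0xE2 = 11100010 → 3-byte char (#5). Advance 3.
Byte at offset 13: 0xF0 = 11110000 → 4-byte char (#6). Advance 4.
Byte at offset 17: 0xC9 = 11001001 → 2-byte char (#7). Advance 2.
Byte at offset 19: 0xF0 = 11110000 → 4-byte char (#8). Advance 4.
Byte at offset 23: 0xF0 = 11110000 → 4-byte char (#9). Advance 4.
Byte at offset 27: 0xF4 = 11110100 → 4-byte char (#10). Advance 4.
Reached end at offset 31 after 10 code points.

10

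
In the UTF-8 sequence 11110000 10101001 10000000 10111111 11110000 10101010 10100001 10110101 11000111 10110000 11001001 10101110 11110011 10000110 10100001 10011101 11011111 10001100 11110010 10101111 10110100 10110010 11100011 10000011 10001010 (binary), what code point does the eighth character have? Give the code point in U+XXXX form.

Offset 0: leading byte 0xF0 = 11110000 → 4-byte char #1 = F0 A9 80 BF.
Offset 4: leading byte 0xF0 = 11110000 → 4-byte char #2 = F0 AA A1 B5.
Offset 8: leading byte 0xC7 = 11000111 → 2-byte char #3 = C7 B0.
Offset 10: leading byte 0xC9 = 11001001 → 2-byte char #4 = C9 AE.
Offset 12: leading byte 0xF3 = 11110011 → 4-byte char #5 = F3 86 A1 9D.
Offset 16: leading byte 0xDF = 11011111 → 2-byte char #6 = DF 8C.
Offset 18: leading byte 0xF2 = 11110010 → 4-byte char #7 = F2 AF B4 B2.
Offset 22: leading byte 0xE3 = 11100011 → 3-byte char #8 = E3 83 8A.
Leading byte 0xE3 = 11100011 matches 1110xxxx → 3-byte sequence.
Byte 1: 0xE3 = 11100011, payload 0011 (4 bits).
Byte 2: 0x83 = 10000011 (10xxxxxx ✓), payload 000011.
Byte 3: 0x8A = 10001010 (10xxxxxx ✓), payload 001010.
Concatenate: 0011000011001010 = 0x30CA (16 bits → U+30CA).

U+30CA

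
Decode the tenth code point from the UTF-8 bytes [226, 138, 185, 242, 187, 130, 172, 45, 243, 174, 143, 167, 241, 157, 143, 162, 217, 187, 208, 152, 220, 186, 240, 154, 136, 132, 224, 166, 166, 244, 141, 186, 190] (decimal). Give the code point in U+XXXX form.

U+09A6

Offset 0: leading byte 0xE2 = 11100010 → 3-byte char #1 = E2 8A B9.
Offset 3: leading byte 0xF2 = 11110010 → 4-byte char #2 = F2 BB 82 AC.
Offset 7: leading byte 0x2D = 00101101 → 1-byte char #3 = 2D.
Offset 8: leading byte 0xF3 = 11110011 → 4-byte char #4 = F3 AE 8F A7.
Offset 12: leading byte 0xF1 = 11110001 → 4-byte char #5 = F1 9D 8F A2.
Offset 16: leading byte 0xD9 = 11011001 → 2-byte char #6 = D9 BB.
Offset 18: leading byte 0xD0 = 11010000 → 2-byte char #7 = D0 98.
Offset 20: leading byte 0xDC = 11011100 → 2-byte char #8 = DC BA.
Offset 22: leading byte 0xF0 = 11110000 → 4-byte char #9 = F0 9A 88 84.
Offset 26: leading byte 0xE0 = 11100000 → 3-byte char #10 = E0 A6 A6.
Leading byte 0xE0 = 11100000 matches 1110xxxx → 3-byte sequence.
Byte 1: 0xE0 = 11100000, payload 0000 (4 bits).
Byte 2: 0xA6 = 10100110 (10xxxxxx ✓), payload 100110.
Byte 3: 0xA6 = 10100110 (10xxxxxx ✓), payload 100110.
Concatenate: 0000100110100110 = 0x9A6 (16 bits → U+09A6).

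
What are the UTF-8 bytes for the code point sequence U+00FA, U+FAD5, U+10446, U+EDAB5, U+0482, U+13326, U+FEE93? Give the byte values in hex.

U+00FA: 2-byte form → C3 BA.
U+FAD5: 3-byte form → EF AB 95.
U+10446: 4-byte form → F0 90 91 86.
U+EDAB5: 4-byte form → F3 AD AA B5.
U+0482: 2-byte form → D2 82.
U+13326: 4-byte form → F0 93 8C A6.
U+FEE93: 4-byte form → F3 BE BA 93.
Concatenated (23 bytes): C3 BA EF AB 95 F0 90 91 86 F3 AD AA B5 D2 82 F0 93 8C A6 F3 BE BA 93.

C3 BA EF AB 95 F0 90 91 86 F3 AD AA B5 D2 82 F0 93 8C A6 F3 BE BA 93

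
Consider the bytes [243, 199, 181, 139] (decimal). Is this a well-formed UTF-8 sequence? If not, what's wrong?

invalid (non-continuation byte where continuation expected)

Leading byte 0xF3 = 11110011 → 4-byte form.
Byte 2 is 0xC7 = 11000111, which is not 10xxxxxx — expected a continuation byte.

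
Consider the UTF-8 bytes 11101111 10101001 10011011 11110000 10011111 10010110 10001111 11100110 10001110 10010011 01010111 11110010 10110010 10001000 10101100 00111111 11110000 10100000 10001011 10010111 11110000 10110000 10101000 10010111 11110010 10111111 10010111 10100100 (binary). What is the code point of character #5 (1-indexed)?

U+B222C

Offset 0: leading byte 0xEF = 11101111 → 3-byte char #1 = EF A9 9B.
Offset 3: leading byte 0xF0 = 11110000 → 4-byte char #2 = F0 9F 96 8F.
Offset 7: leading byte 0xE6 = 11100110 → 3-byte char #3 = E6 8E 93.
Offset 10: leading byte 0x57 = 01010111 → 1-byte char #4 = 57.
Offset 11: leading byte 0xF2 = 11110010 → 4-byte char #5 = F2 B2 88 AC.
Leading byte 0xF2 = 11110010 matches 11110xxx → 4-byte sequence.
Byte 1: 0xF2 = 11110010, payload 010 (3 bits).
Byte 2: 0xB2 = 10110010 (10xxxxxx ✓), payload 110010.
Byte 3: 0x88 = 10001000 (10xxxxxx ✓), payload 001000.
Byte 4: 0xAC = 10101100 (10xxxxxx ✓), payload 101100.
Concatenate: 010110010001000101100 = 0xB222C (21 bits → U+B222C).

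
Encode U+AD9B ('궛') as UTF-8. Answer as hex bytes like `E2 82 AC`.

EA B6 9B

U+AD9B = 0xAD9B = 44443 decimal. In range U+0800–U+FFFF → 3-byte form: 1110xxxx 10xxxxxx 10xxxxxx.
Binary (16 bits): 1010110110011011.
Split 4+6+6: 1010 | 110110 | 011011.
Byte 1: 11101010 = 0xEA.
Byte 2: 10110110 = 0xB6.
Byte 3: 10011011 = 0x9B.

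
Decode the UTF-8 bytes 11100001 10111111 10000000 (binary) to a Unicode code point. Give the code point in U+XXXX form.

U+1FC0

Leading byte 0xE1 = 11100001 matches 1110xxxx → 3-byte sequence.
Byte 1: 0xE1 = 11100001, payload 0001 (4 bits).
Byte 2: 0xBF = 10111111 (10xxxxxx ✓), payload 111111.
Byte 3: 0x80 = 10000000 (10xxxxxx ✓), payload 000000.
Concatenate: 0001111111000000 = 0x1FC0 (16 bits → U+1FC0).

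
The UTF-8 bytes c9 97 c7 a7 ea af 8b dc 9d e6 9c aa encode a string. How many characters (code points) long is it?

5

Byte at offset 0: 0xC9 = 11001001 → 2-byte char (#1). Advance 2.
Byte at offset 2: 0xC7 = 11000111 → 2-byte char (#2). Advance 2.
Byte at offset 4: 0xEA = 11101010 → 3-byte char (#3). Advance 3.
Byte at offset 7: 0xDC = 11011100 → 2-byte char (#4). Advance 2.
Byte at offset 9: 0xE6 = 11100110 → 3-byte char (#5). Advance 3.
Reached end at offset 12 after 5 code points.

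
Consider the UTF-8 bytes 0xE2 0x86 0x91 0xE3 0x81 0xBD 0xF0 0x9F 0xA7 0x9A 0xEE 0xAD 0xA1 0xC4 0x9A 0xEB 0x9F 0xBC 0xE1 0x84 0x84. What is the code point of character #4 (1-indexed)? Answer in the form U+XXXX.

Offset 0: leading byte 0xE2 = 11100010 → 3-byte char #1 = E2 86 91.
Offset 3: leading byte 0xE3 = 11100011 → 3-byte char #2 = E3 81 BD.
Offset 6: leading byte 0xF0 = 11110000 → 4-byte char #3 = F0 9F A7 9A.
Offset 10: leading byte 0xEE = 11101110 → 3-byte char #4 = EE AD A1.
Leading byte 0xEE = 11101110 matches 1110xxxx → 3-byte sequence.
Byte 1: 0xEE = 11101110, payload 1110 (4 bits).
Byte 2: 0xAD = 10101101 (10xxxxxx ✓), payload 101101.
Byte 3: 0xA1 = 10100001 (10xxxxxx ✓), payload 100001.
Concatenate: 1110101101100001 = 0xEB61 (16 bits → U+EB61).

U+EB61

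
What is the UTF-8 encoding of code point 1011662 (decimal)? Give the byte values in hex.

U+F6FCE = 0xF6FCE = 1011662 decimal. In range U+10000–U+10FFFF → 4-byte form: 11110xxx 10xxxxxx 10xxxxxx 10xxxxxx.
Binary (21 bits): 011110110111111001110.
Split 3+6+6+6: 011 | 110110 | 111111 | 001110.
Byte 1: 11110011 = 0xF3.
Byte 2: 10110110 = 0xB6.
Byte 3: 10111111 = 0xBF.
Byte 4: 10001110 = 0x8E.

F3 B6 BF 8E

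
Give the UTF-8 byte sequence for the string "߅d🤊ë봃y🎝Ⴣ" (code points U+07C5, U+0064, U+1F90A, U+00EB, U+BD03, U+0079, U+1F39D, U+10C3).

U+07C5: 2-byte form → DF 85.
U+0064: 1-byte form → 64.
U+1F90A: 4-byte form → F0 9F A4 8A.
U+00EB: 2-byte form → C3 AB.
U+BD03: 3-byte form → EB B4 83.
U+0079: 1-byte form → 79.
U+1F39D: 4-byte form → F0 9F 8E 9D.
U+10C3: 3-byte form → E1 83 83.
Concatenated (20 bytes): DF 85 64 F0 9F A4 8A C3 AB EB B4 83 79 F0 9F 8E 9D E1 83 83.

DF 85 64 F0 9F A4 8A C3 AB EB B4 83 79 F0 9F 8E 9D E1 83 83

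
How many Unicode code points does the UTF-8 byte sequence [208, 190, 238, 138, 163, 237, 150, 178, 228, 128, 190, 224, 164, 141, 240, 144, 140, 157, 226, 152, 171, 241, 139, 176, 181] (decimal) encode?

8

Byte at offset 0: 0xD0 = 11010000 → 2-byte char (#1). Advance 2.
Byte at offset 2: 0xEE = 11101110 → 3-byte char (#2). Advance 3.
Byte at offset 5: 0xED = 11101101 → 3-byte char (#3). Advance 3.
Byte at offset 8: 0xE4 = 11100100 → 3-byte char (#4). Advance 3.
Byte at offset 11: 0xE0 = 11100000 → 3-byte char (#5). Advance 3.
Byte at offset 14: 0xF0 = 11110000 → 4-byte char (#6). Advance 4.
Byte at offset 18: 0xE2 = 11100010 → 3-byte char (#7). Advance 3.
Byte at offset 21: 0xF1 = 11110001 → 4-byte char (#8). Advance 4.
Reached end at offset 25 after 8 code points.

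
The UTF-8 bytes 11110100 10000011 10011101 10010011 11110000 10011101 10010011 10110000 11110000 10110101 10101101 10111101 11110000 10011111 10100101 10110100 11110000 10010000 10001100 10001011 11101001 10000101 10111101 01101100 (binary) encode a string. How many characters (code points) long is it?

7

Byte at offset 0: 0xF4 = 11110100 → 4-byte char (#1). Advance 4.
Byte at offset 4: 0xF0 = 11110000 → 4-byte char (#2). Advance 4.
Byte at offset 8: 0xF0 = 11110000 → 4-byte char (#3). Advance 4.
Byte at offset 12: 0xF0 = 11110000 → 4-byte char (#4). Advance 4.
Byte at offset 16: 0xF0 = 11110000 → 4-byte char (#5). Advance 4.
Byte at offset 20: 0xE9 = 11101001 → 3-byte char (#6). Advance 3.
Byte at offset 23: 0x6C = 01101100 → 1-byte char (#7). Advance 1.
Reached end at offset 24 after 7 code points.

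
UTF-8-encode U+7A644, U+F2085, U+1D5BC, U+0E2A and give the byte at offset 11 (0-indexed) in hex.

0xBC

U+7A644 → 4-byte form F1 BA 99 84 at offsets 0–3.
U+F2085 → 4-byte form F3 B2 82 85 at offsets 4–7.
U+1D5BC → 4-byte form F0 9D 96 BC at offsets 8–11.
Offset 11 falls in char 3's range; it's byte 4 of F0 9D 96 BC = 0xBC.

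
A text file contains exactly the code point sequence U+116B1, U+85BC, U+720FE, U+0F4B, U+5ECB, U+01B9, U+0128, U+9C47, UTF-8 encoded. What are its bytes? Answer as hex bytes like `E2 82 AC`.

F0 91 9A B1 E8 96 BC F1 B2 83 BE E0 BD 8B E5 BB 8B C6 B9 C4 A8 E9 B1 87

U+116B1: 4-byte form → F0 91 9A B1.
U+85BC: 3-byte form → E8 96 BC.
U+720FE: 4-byte form → F1 B2 83 BE.
U+0F4B: 3-byte form → E0 BD 8B.
U+5ECB: 3-byte form → E5 BB 8B.
U+01B9: 2-byte form → C6 B9.
U+0128: 2-byte form → C4 A8.
U+9C47: 3-byte form → E9 B1 87.
Concatenated (24 bytes): F0 91 9A B1 E8 96 BC F1 B2 83 BE E0 BD 8B E5 BB 8B C6 B9 C4 A8 E9 B1 87.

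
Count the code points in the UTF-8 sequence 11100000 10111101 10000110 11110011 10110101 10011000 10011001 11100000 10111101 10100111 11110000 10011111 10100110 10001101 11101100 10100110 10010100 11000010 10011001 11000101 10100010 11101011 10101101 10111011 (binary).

8

Byte at offset 0: 0xE0 = 11100000 → 3-byte char (#1). Advance 3.
Byte at offset 3: 0xF3 = 11110011 → 4-byte char (#2). Advance 4.
Byte at offset 7: 0xE0 = 11100000 → 3-byte char (#3). Advance 3.
Byte at offset 10: 0xF0 = 11110000 → 4-byte char (#4). Advance 4.
Byte at offset 14: 0xEC = 11101100 → 3-byte char (#5). Advance 3.
Byte at offset 17: 0xC2 = 11000010 → 2-byte char (#6). Advance 2.
Byte at offset 19: 0xC5 = 11000101 → 2-byte char (#7). Advance 2.
Byte at offset 21: 0xEB = 11101011 → 3-byte char (#8). Advance 3.
Reached end at offset 24 after 8 code points.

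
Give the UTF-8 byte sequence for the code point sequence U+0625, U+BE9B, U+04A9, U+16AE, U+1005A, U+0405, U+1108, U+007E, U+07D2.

U+0625: 2-byte form → D8 A5.
U+BE9B: 3-byte form → EB BA 9B.
U+04A9: 2-byte form → D2 A9.
U+16AE: 3-byte form → E1 9A AE.
U+1005A: 4-byte form → F0 90 81 9A.
U+0405: 2-byte form → D0 85.
U+1108: 3-byte form → E1 84 88.
U+007E: 1-byte form → 7E.
U+07D2: 2-byte form → DF 92.
Concatenated (22 bytes): D8 A5 EB BA 9B D2 A9 E1 9A AE F0 90 81 9A D0 85 E1 84 88 7E DF 92.

D8 A5 EB BA 9B D2 A9 E1 9A AE F0 90 81 9A D0 85 E1 84 88 7E DF 92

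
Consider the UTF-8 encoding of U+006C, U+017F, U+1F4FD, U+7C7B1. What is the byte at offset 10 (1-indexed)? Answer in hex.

0x9E

1-indexed offset 10 is 0-indexed offset 9.
U+006C → 1-byte form 6C at offsets 0–0.
U+017F → 2-byte form C5 BF at offsets 1–2.
U+1F4FD → 4-byte form F0 9F 93 BD at offsets 3–6.
U+7C7B1 → 4-byte form F1 BC 9E B1 at offsets 7–10.
Offset 9 falls in char 4's range; it's byte 3 of F1 BC 9E B1 = 0x9E.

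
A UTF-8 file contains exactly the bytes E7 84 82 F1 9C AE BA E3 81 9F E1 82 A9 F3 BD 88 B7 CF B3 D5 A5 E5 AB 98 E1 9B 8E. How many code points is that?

9

Byte at offset 0: 0xE7 = 11100111 → 3-byte char (#1). Advance 3.
Byte at offset 3: 0xF1 = 11110001 → 4-byte char (#2). Advance 4.
Byte at offset 7: 0xE3 = 11100011 → 3-byte char (#3). Advance 3.
Byte at offset 10: 0xE1 = 11100001 → 3-byte char (#4). Advance 3.
Byte at offset 13: 0xF3 = 11110011 → 4-byte char (#5). Advance 4.
Byte at offset 17: 0xCF = 11001111 → 2-byte char (#6). Advance 2.
Byte at offset 19: 0xD5 = 11010101 → 2-byte char (#7). Advance 2.
Byte at offset 21: 0xE5 = 11100101 → 3-byte char (#8). Advance 3.
Byte at offset 24: 0xE1 = 11100001 → 3-byte char (#9). Advance 3.
Reached end at offset 27 after 9 code points.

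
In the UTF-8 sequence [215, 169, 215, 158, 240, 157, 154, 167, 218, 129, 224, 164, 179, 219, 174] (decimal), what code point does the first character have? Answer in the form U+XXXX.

U+05E9

Offset 0: leading byte 0xD7 = 11010111 → 2-byte char #1 = D7 A9.
Leading byte 0xD7 = 11010111 matches 110xxxxx → 2-byte sequence.
Byte 1: 0xD7 = 11010111, payload 10111 (5 bits).
Byte 2: 0xA9 = 10101001 (10xxxxxx ✓), payload 101001.
Concatenate: 10111101001 = 0x5E9 (11 bits → U+05E9).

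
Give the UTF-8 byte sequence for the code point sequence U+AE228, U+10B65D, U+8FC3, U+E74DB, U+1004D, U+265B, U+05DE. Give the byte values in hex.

F2 AE 88 A8 F4 8B 99 9D E8 BF 83 F3 A7 93 9B F0 90 81 8D E2 99 9B D7 9E

U+AE228: 4-byte form → F2 AE 88 A8.
U+10B65D: 4-byte form → F4 8B 99 9D.
U+8FC3: 3-byte form → E8 BF 83.
U+E74DB: 4-byte form → F3 A7 93 9B.
U+1004D: 4-byte form → F0 90 81 8D.
U+265B: 3-byte form → E2 99 9B.
U+05DE: 2-byte form → D7 9E.
Concatenated (24 bytes): F2 AE 88 A8 F4 8B 99 9D E8 BF 83 F3 A7 93 9B F0 90 81 8D E2 99 9B D7 9E.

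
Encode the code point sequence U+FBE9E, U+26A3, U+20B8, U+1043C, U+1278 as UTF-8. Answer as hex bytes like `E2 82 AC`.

U+FBE9E: 4-byte form → F3 BB BA 9E.
U+26A3: 3-byte form → E2 9A A3.
U+20B8: 3-byte form → E2 82 B8.
U+1043C: 4-byte form → F0 90 90 BC.
U+1278: 3-byte form → E1 89 B8.
Concatenated (17 bytes): F3 BB BA 9E E2 9A A3 E2 82 B8 F0 90 90 BC E1 89 B8.

F3 BB BA 9E E2 9A A3 E2 82 B8 F0 90 90 BC E1 89 B8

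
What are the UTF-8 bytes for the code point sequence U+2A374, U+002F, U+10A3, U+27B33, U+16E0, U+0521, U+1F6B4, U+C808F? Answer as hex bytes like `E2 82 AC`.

U+2A374: 4-byte form → F0 AA 8D B4.
U+002F: 1-byte form → 2F.
U+10A3: 3-byte form → E1 82 A3.
U+27B33: 4-byte form → F0 A7 AC B3.
U+16E0: 3-byte form → E1 9B A0.
U+0521: 2-byte form → D4 A1.
U+1F6B4: 4-byte form → F0 9F 9A B4.
U+C808F: 4-byte form → F3 88 82 8F.
Concatenated (25 bytes): F0 AA 8D B4 2F E1 82 A3 F0 A7 AC B3 E1 9B A0 D4 A1 F0 9F 9A B4 F3 88 82 8F.

F0 AA 8D B4 2F E1 82 A3 F0 A7 AC B3 E1 9B A0 D4 A1 F0 9F 9A B4 F3 88 82 8F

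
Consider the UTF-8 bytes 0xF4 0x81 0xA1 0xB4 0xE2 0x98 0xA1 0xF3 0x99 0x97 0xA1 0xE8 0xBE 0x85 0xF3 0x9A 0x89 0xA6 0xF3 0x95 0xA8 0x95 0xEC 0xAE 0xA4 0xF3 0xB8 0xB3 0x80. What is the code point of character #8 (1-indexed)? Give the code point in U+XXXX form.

Offset 0: leading byte 0xF4 = 11110100 → 4-byte char #1 = F4 81 A1 B4.
Offset 4: leading byte 0xE2 = 11100010 → 3-byte char #2 = E2 98 A1.
Offset 7: leading byte 0xF3 = 11110011 → 4-byte char #3 = F3 99 97 A1.
Offset 11: leading byte 0xE8 = 11101000 → 3-byte char #4 = E8 BE 85.
Offset 14: leading byte 0xF3 = 11110011 → 4-byte char #5 = F3 9A 89 A6.
Offset 18: leading byte 0xF3 = 11110011 → 4-byte char #6 = F3 95 A8 95.
Offset 22: leading byte 0xEC = 11101100 → 3-byte char #7 = EC AE A4.
Offset 25: leading byte 0xF3 = 11110011 → 4-byte char #8 = F3 B8 B3 80.
Leading byte 0xF3 = 11110011 matches 11110xxx → 4-byte sequence.
Byte 1: 0xF3 = 11110011, payload 011 (3 bits).
Byte 2: 0xB8 = 10111000 (10xxxxxx ✓), payload 111000.
Byte 3: 0xB3 = 10110011 (10xxxxxx ✓), payload 110011.
Byte 4: 0x80 = 10000000 (10xxxxxx ✓), payload 000000.
Concatenate: 011111000110011000000 = 0xF8CC0 (21 bits → U+F8CC0).

U+F8CC0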